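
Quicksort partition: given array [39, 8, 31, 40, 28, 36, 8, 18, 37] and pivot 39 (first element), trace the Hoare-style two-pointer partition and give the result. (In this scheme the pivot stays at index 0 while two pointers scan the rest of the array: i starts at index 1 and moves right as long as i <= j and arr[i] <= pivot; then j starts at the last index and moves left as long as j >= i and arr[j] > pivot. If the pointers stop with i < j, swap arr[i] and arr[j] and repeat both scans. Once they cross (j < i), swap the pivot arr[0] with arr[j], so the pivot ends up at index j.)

Hoare-style two-pointer partition with pivot = 39:

Initial array: [39, 8, 31, 40, 28, 36, 8, 18, 37]

Pointers start at i = 1, j = 8.
i stops at index 3 (arr[3]=40 > 39), j stops at index 8 (arr[8]=37 <= 39): swap arr[3] and arr[8], array becomes [39, 8, 31, 37, 28, 36, 8, 18, 40]
i ends at 8, j ends at 7: the pointers have crossed (j < i), so scanning stops.

Swap pivot arr[0] with arr[7] to place pivot at position 7: [18, 8, 31, 37, 28, 36, 8, 39, 40]
Pivot position: 7

After partitioning with pivot 39, the array becomes [18, 8, 31, 37, 28, 36, 8, 39, 40]. The pivot is placed at index 7. All elements to the left of the pivot are <= 39, and all elements to the right are > 39.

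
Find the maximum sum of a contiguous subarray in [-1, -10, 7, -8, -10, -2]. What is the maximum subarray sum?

Using Kadane's algorithm on [-1, -10, 7, -8, -10, -2]:

Scanning through the array:
Position 1 (value -10): max_ending_here = -10, max_so_far = -1
Position 2 (value 7): max_ending_here = 7, max_so_far = 7
Position 3 (value -8): max_ending_here = -1, max_so_far = 7
Position 4 (value -10): max_ending_here = -10, max_so_far = 7
Position 5 (value -2): max_ending_here = -2, max_so_far = 7

Maximum subarray: [7]
Maximum sum: 7

The maximum subarray is [7] with sum 7. This subarray runs from index 2 to index 2.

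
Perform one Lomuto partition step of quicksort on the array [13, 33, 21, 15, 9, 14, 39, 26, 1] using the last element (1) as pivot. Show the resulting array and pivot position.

Lomuto partition with pivot = 1:

Initial array: [13, 33, 21, 15, 9, 14, 39, 26, 1]

arr[0]=13 > 1: no swap
arr[1]=33 > 1: no swap
arr[2]=21 > 1: no swap
arr[3]=15 > 1: no swap
arr[4]=9 > 1: no swap
arr[5]=14 > 1: no swap
arr[6]=39 > 1: no swap
arr[7]=26 > 1: no swap

Place pivot at position 0: [1, 33, 21, 15, 9, 14, 39, 26, 13]
Pivot position: 0

After partitioning with pivot 1, the array becomes [1, 33, 21, 15, 9, 14, 39, 26, 13]. The pivot is placed at index 0. All elements to the left of the pivot are <= 1, and all elements to the right are > 1.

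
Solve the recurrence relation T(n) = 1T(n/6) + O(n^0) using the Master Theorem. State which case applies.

Master Theorem for T(n) = 1T(n/6) + O(n^0):

a = 1, b = 6, c = 0
log_b(a) = log_6(1) = 0.0000

Case 2: c = 0 = log_6(1) = 0.0000
T(n) = O(n^0 log n) = O(log n)

For T(n) = 1T(n/6) + O(n^0): log_6(1) = 0.0000. This is Case 2 of the Master Theorem (c = log_b(a), equal work at all levels), giving O(log n).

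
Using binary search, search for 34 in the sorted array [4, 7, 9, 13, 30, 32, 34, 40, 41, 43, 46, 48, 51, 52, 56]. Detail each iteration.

Binary search for 34 in [4, 7, 9, 13, 30, 32, 34, 40, 41, 43, 46, 48, 51, 52, 56]:

lo=0, hi=14, mid=7, arr[mid]=40 -> 40 > 34, search left half
lo=0, hi=6, mid=3, arr[mid]=13 -> 13 < 34, search right half
lo=4, hi=6, mid=5, arr[mid]=32 -> 32 < 34, search right half
lo=6, hi=6, mid=6, arr[mid]=34 -> Found target at index 6!

Binary search finds 34 at index 6 after 4 comparisons. The search repeatedly halves the search space by comparing with the middle element.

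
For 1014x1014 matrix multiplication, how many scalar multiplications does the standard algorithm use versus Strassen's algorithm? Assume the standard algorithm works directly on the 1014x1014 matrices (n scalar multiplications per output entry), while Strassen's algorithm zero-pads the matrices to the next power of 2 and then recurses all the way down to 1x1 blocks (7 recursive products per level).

Matrix multiplication for 1014x1014 matrices:

Strassen's algorithm requires power-of-2 dimensions. Pad 1014x1014 to 1024x1024 (next power of 2).

Standard algorithm: 1014^3 = 1042590744 multiplications
Strassen's algorithm: 7^(log2(1024)) = 7^10 = 282475249 multiplications
Savings: 1042590744 - 282475249 = 760115495 multiplications

Standard: 1042590744 multiplications (1014^3). Strassen: 282475249 multiplications (7^10, after padding to 1024x1024). Strassen reduces 8 recursive multiplications to 7 at each level.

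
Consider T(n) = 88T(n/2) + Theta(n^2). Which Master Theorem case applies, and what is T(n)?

Master Theorem for T(n) = 88T(n/2) + O(n^2):

a = 88, b = 2, c = 2
log_b(a) = log_2(88) = 6.4594

Case 1: c = 2 < log_2(88) = 6.4594
T(n) = O(n^(log_2 88))

For T(n) = 88T(n/2) + O(n^2): log_2(88) = 6.4594. This is Case 1 of the Master Theorem (c < log_b(a), work dominated by leaves), giving O(n^(log_2 88)).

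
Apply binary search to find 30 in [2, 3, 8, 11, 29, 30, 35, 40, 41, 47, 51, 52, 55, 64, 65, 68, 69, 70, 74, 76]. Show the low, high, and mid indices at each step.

Binary search for 30 in [2, 3, 8, 11, 29, 30, 35, 40, 41, 47, 51, 52, 55, 64, 65, 68, 69, 70, 74, 76]:

lo=0, hi=19, mid=9, arr[mid]=47 -> 47 > 30, search left half
lo=0, hi=8, mid=4, arr[mid]=29 -> 29 < 30, search right half
lo=5, hi=8, mid=6, arr[mid]=35 -> 35 > 30, search left half
lo=5, hi=5, mid=5, arr[mid]=30 -> Found target at index 5!

Binary search finds 30 at index 5 after 4 comparisons. The search repeatedly halves the search space by comparing with the middle element.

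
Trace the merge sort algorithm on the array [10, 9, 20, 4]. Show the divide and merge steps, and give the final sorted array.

Merge sort trace:

Split: [10, 9, 20, 4] -> [10, 9] and [20, 4]
  Split: [10, 9] -> [10] and [9]
  Merge: [10] + [9] -> [9, 10]
  Split: [20, 4] -> [20] and [4]
  Merge: [20] + [4] -> [4, 20]
Merge: [9, 10] + [4, 20] -> [4, 9, 10, 20]

Final sorted array: [4, 9, 10, 20]

The merge sort proceeds by recursively splitting the array and merging sorted halves.
After all merges, the sorted array is [4, 9, 10, 20].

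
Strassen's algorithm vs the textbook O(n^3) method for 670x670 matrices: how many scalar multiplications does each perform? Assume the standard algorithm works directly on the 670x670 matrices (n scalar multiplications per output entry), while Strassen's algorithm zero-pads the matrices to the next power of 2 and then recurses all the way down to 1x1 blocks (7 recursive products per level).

Matrix multiplication for 670x670 matrices:

Strassen's algorithm requires power-of-2 dimensions. Pad 670x670 to 1024x1024 (next power of 2).

Standard algorithm: 670^3 = 300763000 multiplications
Strassen's algorithm: 7^(log2(1024)) = 7^10 = 282475249 multiplications
Savings: 300763000 - 282475249 = 18287751 multiplications

Standard: 300763000 multiplications (670^3). Strassen: 282475249 multiplications (7^10, after padding to 1024x1024). Strassen reduces 8 recursive multiplications to 7 at each level.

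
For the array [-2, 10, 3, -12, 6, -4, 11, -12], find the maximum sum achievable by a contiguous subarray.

Using Kadane's algorithm on [-2, 10, 3, -12, 6, -4, 11, -12]:

Scanning through the array:
Position 1 (value 10): max_ending_here = 10, max_so_far = 10
Position 2 (value 3): max_ending_here = 13, max_so_far = 13
Position 3 (value -12): max_ending_here = 1, max_so_far = 13
Position 4 (value 6): max_ending_here = 7, max_so_far = 13
Position 5 (value -4): max_ending_here = 3, max_so_far = 13
Position 6 (value 11): max_ending_here = 14, max_so_far = 14
Position 7 (value -12): max_ending_here = 2, max_so_far = 14

Maximum subarray: [10, 3, -12, 6, -4, 11]
Maximum sum: 14

The maximum subarray is [10, 3, -12, 6, -4, 11] with sum 14. This subarray runs from index 1 to index 6.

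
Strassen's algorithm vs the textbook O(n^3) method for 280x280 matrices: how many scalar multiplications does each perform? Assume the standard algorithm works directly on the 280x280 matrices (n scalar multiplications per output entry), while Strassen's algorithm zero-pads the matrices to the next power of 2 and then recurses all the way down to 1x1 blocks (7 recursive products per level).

Matrix multiplication for 280x280 matrices:

Strassen's algorithm requires power-of-2 dimensions. Pad 280x280 to 512x512 (next power of 2).

Standard algorithm: 280^3 = 21952000 multiplications
Strassen's algorithm: 7^(log2(512)) = 7^9 = 40353607 multiplications
Difference: 21952000 - 40353607 = -18401607 (Strassen uses MORE here due to padding overhead — for small or just-over-power-of-2 n, padding can outweigh the per-level savings)

Standard: 21952000 multiplications (280^3). Strassen: 40353607 multiplications (7^9, after padding to 512x512). Strassen reduces 8 recursive multiplications to 7 at each level.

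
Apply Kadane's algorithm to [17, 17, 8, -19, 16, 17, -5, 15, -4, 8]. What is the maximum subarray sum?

Using Kadane's algorithm on [17, 17, 8, -19, 16, 17, -5, 15, -4, 8]:

Scanning through the array:
Position 1 (value 17): max_ending_here = 34, max_so_far = 34
Position 2 (value 8): max_ending_here = 42, max_so_far = 42
Position 3 (value -19): max_ending_here = 23, max_so_far = 42
Position 4 (value 16): max_ending_here = 39, max_so_far = 42
Position 5 (value 17): max_ending_here = 56, max_so_far = 56
Position 6 (value -5): max_ending_here = 51, max_so_far = 56
Position 7 (value 15): max_ending_here = 66, max_so_far = 66
Position 8 (value -4): max_ending_here = 62, max_so_far = 66
Position 9 (value 8): max_ending_here = 70, max_so_far = 70

Maximum subarray: [17, 17, 8, -19, 16, 17, -5, 15, -4, 8]
Maximum sum: 70

The maximum subarray is [17, 17, 8, -19, 16, 17, -5, 15, -4, 8] with sum 70. This subarray runs from index 0 to index 9.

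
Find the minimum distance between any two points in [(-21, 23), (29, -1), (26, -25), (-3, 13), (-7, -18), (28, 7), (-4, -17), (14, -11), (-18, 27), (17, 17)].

Computing all pairwise distances among 10 points:

d((-21, 23), (29, -1)) = 55.4617
d((-21, 23), (26, -25)) = 67.1789
d((-21, 23), (-3, 13)) = 20.5913
d((-21, 23), (-7, -18)) = 43.3244
d((-21, 23), (28, 7)) = 51.5461
d((-21, 23), (-4, -17)) = 43.4626
d((-21, 23), (14, -11)) = 48.7955
d((-21, 23), (-18, 27)) = 5.0
d((-21, 23), (17, 17)) = 38.4708
d((29, -1), (26, -25)) = 24.1868
d((29, -1), (-3, 13)) = 34.9285
d((29, -1), (-7, -18)) = 39.8121
d((29, -1), (28, 7)) = 8.0623
d((29, -1), (-4, -17)) = 36.6742
d((29, -1), (14, -11)) = 18.0278
d((29, -1), (-18, 27)) = 54.7083
d((29, -1), (17, 17)) = 21.6333
d((26, -25), (-3, 13)) = 47.8017
d((26, -25), (-7, -18)) = 33.7343
d((26, -25), (28, 7)) = 32.0624
d((26, -25), (-4, -17)) = 31.0483
d((26, -25), (14, -11)) = 18.4391
d((26, -25), (-18, 27)) = 68.1175
d((26, -25), (17, 17)) = 42.9535
d((-3, 13), (-7, -18)) = 31.257
d((-3, 13), (28, 7)) = 31.5753
d((-3, 13), (-4, -17)) = 30.0167
d((-3, 13), (14, -11)) = 29.4109
d((-3, 13), (-18, 27)) = 20.5183
d((-3, 13), (17, 17)) = 20.3961
d((-7, -18), (28, 7)) = 43.0116
d((-7, -18), (-4, -17)) = 3.1623 <-- minimum
d((-7, -18), (14, -11)) = 22.1359
d((-7, -18), (-18, 27)) = 46.3249
d((-7, -18), (17, 17)) = 42.4382
d((28, 7), (-4, -17)) = 40.0
d((28, 7), (14, -11)) = 22.8035
d((28, 7), (-18, 27)) = 50.1597
d((28, 7), (17, 17)) = 14.8661
d((-4, -17), (14, -11)) = 18.9737
d((-4, -17), (-18, 27)) = 46.1736
d((-4, -17), (17, 17)) = 39.9625
d((14, -11), (-18, 27)) = 49.679
d((14, -11), (17, 17)) = 28.1603
d((-18, 27), (17, 17)) = 36.4005

Closest pair: (-7, -18) and (-4, -17) with distance 3.1623

The closest pair is (-7, -18) and (-4, -17) with Euclidean distance 3.1623. For 10 points, brute-force pairwise comparison is shown above. For large n, the divide-and-conquer algorithm (sort by x, recurse on halves, check the dividing strip) achieves O(n log n).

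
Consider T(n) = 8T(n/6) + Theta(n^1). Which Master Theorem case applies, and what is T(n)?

Master Theorem for T(n) = 8T(n/6) + O(n^1):

a = 8, b = 6, c = 1
log_b(a) = log_6(8) = 1.1606

Case 1: c = 1 < log_6(8) = 1.1606
T(n) = O(n^(log_6 8))

For T(n) = 8T(n/6) + O(n^1): log_6(8) = 1.1606. This is Case 1 of the Master Theorem (c < log_b(a), work dominated by leaves), giving O(n^(log_6 8)).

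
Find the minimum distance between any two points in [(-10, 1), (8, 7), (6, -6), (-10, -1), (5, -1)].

Computing all pairwise distances among 5 points:

d((-10, 1), (8, 7)) = 18.9737
d((-10, 1), (6, -6)) = 17.4642
d((-10, 1), (-10, -1)) = 2.0 <-- minimum
d((-10, 1), (5, -1)) = 15.1327
d((8, 7), (6, -6)) = 13.1529
d((8, 7), (-10, -1)) = 19.6977
d((8, 7), (5, -1)) = 8.544
d((6, -6), (-10, -1)) = 16.7631
d((6, -6), (5, -1)) = 5.099
d((-10, -1), (5, -1)) = 15.0

Closest pair: (-10, 1) and (-10, -1) with distance 2.0

The closest pair is (-10, 1) and (-10, -1) with Euclidean distance 2.0. For 5 points, brute-force pairwise comparison is shown above. For large n, the divide-and-conquer algorithm (sort by x, recurse on halves, check the dividing strip) achieves O(n log n).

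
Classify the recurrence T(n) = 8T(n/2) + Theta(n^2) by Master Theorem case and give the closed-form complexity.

Master Theorem for T(n) = 8T(n/2) + O(n^2):

a = 8, b = 2, c = 2
log_b(a) = log_2(8) = 3.0000

Case 1: c = 2 < log_2(8) = 3.0000
T(n) = O(n^(log_2 8)) = O(n^3)

For T(n) = 8T(n/2) + O(n^2): log_2(8) = 3.0000. This is Case 1 of the Master Theorem (c < log_b(a), work dominated by leaves), giving O(n^3).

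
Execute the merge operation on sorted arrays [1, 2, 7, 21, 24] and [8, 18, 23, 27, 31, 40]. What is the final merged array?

Merging process:

Compare 1 vs 8: take 1 from left. Merged: [1]
Compare 2 vs 8: take 2 from left. Merged: [1, 2]
Compare 7 vs 8: take 7 from left. Merged: [1, 2, 7]
Compare 21 vs 8: take 8 from right. Merged: [1, 2, 7, 8]
Compare 21 vs 18: take 18 from right. Merged: [1, 2, 7, 8, 18]
Compare 21 vs 23: take 21 from left. Merged: [1, 2, 7, 8, 18, 21]
Compare 24 vs 23: take 23 from right. Merged: [1, 2, 7, 8, 18, 21, 23]
Compare 24 vs 27: take 24 from left. Merged: [1, 2, 7, 8, 18, 21, 23, 24]
Append remaining from right: [27, 31, 40]. Merged: [1, 2, 7, 8, 18, 21, 23, 24, 27, 31, 40]

Final merged array: [1, 2, 7, 8, 18, 21, 23, 24, 27, 31, 40]
Total comparisons: 8

The merged array is [1, 2, 7, 8, 18, 21, 23, 24, 27, 31, 40], requiring 8 comparisons. The merge step runs in O(n) time where n is the total number of elements.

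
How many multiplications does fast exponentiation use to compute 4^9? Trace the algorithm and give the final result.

Computing 4^9 by squaring (build up from 4^1; each line after the first costs one multiplication):

4^1 = 4
4^2 = (4^1)^2 = 4^2 = 16
4^4 = (4^2)^2 = 16^2 = 256
4^8 = (4^4)^2 = 256^2 = 65536
4^9 = 4 * 4^8 = 4 * 65536 = 262144

Result: 262144
Multiplications needed: 4 (4 lines after 4^1)

4^9 = 262144. Using exponentiation by squaring, this requires 4 multiplications. The key idea: if the exponent is even, square the half-power; if odd, multiply by the base once.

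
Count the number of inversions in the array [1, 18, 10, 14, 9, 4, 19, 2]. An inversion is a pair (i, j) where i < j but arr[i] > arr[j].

Finding inversions in [1, 18, 10, 14, 9, 4, 19, 2]:

(1, 2): arr[1]=18 > arr[2]=10
(1, 3): arr[1]=18 > arr[3]=14
(1, 4): arr[1]=18 > arr[4]=9
(1, 5): arr[1]=18 > arr[5]=4
(1, 7): arr[1]=18 > arr[7]=2
(2, 4): arr[2]=10 > arr[4]=9
(2, 5): arr[2]=10 > arr[5]=4
(2, 7): arr[2]=10 > arr[7]=2
(3, 4): arr[3]=14 > arr[4]=9
(3, 5): arr[3]=14 > arr[5]=4
(3, 7): arr[3]=14 > arr[7]=2
(4, 5): arr[4]=9 > arr[5]=4
(4, 7): arr[4]=9 > arr[7]=2
(5, 7): arr[5]=4 > arr[7]=2
(6, 7): arr[6]=19 > arr[7]=2

Total inversions: 15

The array has 15 inversion(s): (1,2), (1,3), (1,4), (1,5), (1,7), (2,4), (2,5), (2,7), (3,4), (3,5), (3,7), (4,5), (4,7), (5,7), (6,7). Each pair (i,j) satisfies i < j and arr[i] > arr[j].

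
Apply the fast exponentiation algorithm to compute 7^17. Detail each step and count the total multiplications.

Computing 7^17 by squaring (build up from 7^1; each line after the first costs one multiplication):

7^1 = 7
7^2 = (7^1)^2 = 7^2 = 49
7^4 = (7^2)^2 = 49^2 = 2401
7^8 = (7^4)^2 = 2401^2 = 5764801
7^16 = (7^8)^2 = 5764801^2 = 33232930569601
7^17 = 7 * 7^16 = 7 * 33232930569601 = 232630513987207

Result: 232630513987207
Multiplications needed: 5 (5 lines after 7^1)

7^17 = 232630513987207. Using exponentiation by squaring, this requires 5 multiplications. The key idea: if the exponent is even, square the half-power; if odd, multiply by the base once.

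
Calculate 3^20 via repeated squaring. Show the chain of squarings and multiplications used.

Computing 3^20 by squaring (build up from 3^1; each line after the first costs one multiplication):

3^1 = 3
3^2 = (3^1)^2 = 3^2 = 9
3^4 = (3^2)^2 = 9^2 = 81
3^5 = 3 * 3^4 = 3 * 81 = 243
3^10 = (3^5)^2 = 243^2 = 59049
3^20 = (3^10)^2 = 59049^2 = 3486784401

Result: 3486784401
Multiplications needed: 5 (5 lines after 3^1)

3^20 = 3486784401. Using exponentiation by squaring, this requires 5 multiplications. The key idea: if the exponent is even, square the half-power; if odd, multiply by the base once.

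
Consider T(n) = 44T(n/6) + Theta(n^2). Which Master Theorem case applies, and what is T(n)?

Master Theorem for T(n) = 44T(n/6) + O(n^2):

a = 44, b = 6, c = 2
log_b(a) = log_6(44) = 2.1120

Case 1: c = 2 < log_6(44) = 2.1120
T(n) = O(n^(log_6 44))

For T(n) = 44T(n/6) + O(n^2): log_6(44) = 2.1120. This is Case 1 of the Master Theorem (c < log_b(a), work dominated by leaves), giving O(n^(log_6 44)).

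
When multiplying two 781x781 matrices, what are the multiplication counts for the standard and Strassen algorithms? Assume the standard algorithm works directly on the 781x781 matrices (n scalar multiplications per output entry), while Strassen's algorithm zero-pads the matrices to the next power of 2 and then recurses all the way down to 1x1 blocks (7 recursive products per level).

Matrix multiplication for 781x781 matrices:

Strassen's algorithm requires power-of-2 dimensions. Pad 781x781 to 1024x1024 (next power of 2).

Standard algorithm: 781^3 = 476379541 multiplications
Strassen's algorithm: 7^(log2(1024)) = 7^10 = 282475249 multiplications
Savings: 476379541 - 282475249 = 193904292 multiplications

Standard: 476379541 multiplications (781^3). Strassen: 282475249 multiplications (7^10, after padding to 1024x1024). Strassen reduces 8 recursive multiplications to 7 at each level.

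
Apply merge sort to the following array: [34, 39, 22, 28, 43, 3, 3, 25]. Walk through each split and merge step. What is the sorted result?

Merge sort trace:

Split: [34, 39, 22, 28, 43, 3, 3, 25] -> [34, 39, 22, 28] and [43, 3, 3, 25]
  Split: [34, 39, 22, 28] -> [34, 39] and [22, 28]
    Split: [34, 39] -> [34] and [39]
    Merge: [34] + [39] -> [34, 39]
    Split: [22, 28] -> [22] and [28]
    Merge: [22] + [28] -> [22, 28]
  Merge: [34, 39] + [22, 28] -> [22, 28, 34, 39]
  Split: [43, 3, 3, 25] -> [43, 3] and [3, 25]
    Split: [43, 3] -> [43] and [3]
    Merge: [43] + [3] -> [3, 43]
    Split: [3, 25] -> [3] and [25]
    Merge: [3] + [25] -> [3, 25]
  Merge: [3, 43] + [3, 25] -> [3, 3, 25, 43]
Merge: [22, 28, 34, 39] + [3, 3, 25, 43] -> [3, 3, 22, 25, 28, 34, 39, 43]

Final sorted array: [3, 3, 22, 25, 28, 34, 39, 43]

The merge sort proceeds by recursively splitting the array and merging sorted halves.
After all merges, the sorted array is [3, 3, 22, 25, 28, 34, 39, 43].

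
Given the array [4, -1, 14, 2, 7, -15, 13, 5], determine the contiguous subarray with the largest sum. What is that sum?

Using Kadane's algorithm on [4, -1, 14, 2, 7, -15, 13, 5]:

Scanning through the array:
Position 1 (value -1): max_ending_here = 3, max_so_far = 4
Position 2 (value 14): max_ending_here = 17, max_so_far = 17
Position 3 (value 2): max_ending_here = 19, max_so_far = 19
Position 4 (value 7): max_ending_here = 26, max_so_far = 26
Position 5 (value -15): max_ending_here = 11, max_so_far = 26
Position 6 (value 13): max_ending_here = 24, max_so_far = 26
Position 7 (value 5): max_ending_here = 29, max_so_far = 29

Maximum subarray: [4, -1, 14, 2, 7, -15, 13, 5]
Maximum sum: 29

The maximum subarray is [4, -1, 14, 2, 7, -15, 13, 5] with sum 29. This subarray runs from index 0 to index 7.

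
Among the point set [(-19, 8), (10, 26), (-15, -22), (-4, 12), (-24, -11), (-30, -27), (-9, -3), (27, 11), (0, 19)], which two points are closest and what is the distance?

Computing all pairwise distances among 9 points:

d((-19, 8), (10, 26)) = 34.1321
d((-19, 8), (-15, -22)) = 30.2655
d((-19, 8), (-4, 12)) = 15.5242
d((-19, 8), (-24, -11)) = 19.6469
d((-19, 8), (-30, -27)) = 36.6879
d((-19, 8), (-9, -3)) = 14.8661
d((-19, 8), (27, 11)) = 46.0977
d((-19, 8), (0, 19)) = 21.9545
d((10, 26), (-15, -22)) = 54.1202
d((10, 26), (-4, 12)) = 19.799
d((10, 26), (-24, -11)) = 50.2494
d((10, 26), (-30, -27)) = 66.4003
d((10, 26), (-9, -3)) = 34.6699
d((10, 26), (27, 11)) = 22.6716
d((10, 26), (0, 19)) = 12.2066
d((-15, -22), (-4, 12)) = 35.7351
d((-15, -22), (-24, -11)) = 14.2127
d((-15, -22), (-30, -27)) = 15.8114
d((-15, -22), (-9, -3)) = 19.9249
d((-15, -22), (27, 11)) = 53.4135
d((-15, -22), (0, 19)) = 43.6578
d((-4, 12), (-24, -11)) = 30.4795
d((-4, 12), (-30, -27)) = 46.8722
d((-4, 12), (-9, -3)) = 15.8114
d((-4, 12), (27, 11)) = 31.0161
d((-4, 12), (0, 19)) = 8.0623 <-- minimum
d((-24, -11), (-30, -27)) = 17.088
d((-24, -11), (-9, -3)) = 17.0
d((-24, -11), (27, 11)) = 55.5428
d((-24, -11), (0, 19)) = 38.4187
d((-30, -27), (-9, -3)) = 31.8904
d((-30, -27), (27, 11)) = 68.5055
d((-30, -27), (0, 19)) = 54.9181
d((-9, -3), (27, 11)) = 38.6264
d((-9, -3), (0, 19)) = 23.7697
d((27, 11), (0, 19)) = 28.1603

Closest pair: (-4, 12) and (0, 19) with distance 8.0623

The closest pair is (-4, 12) and (0, 19) with Euclidean distance 8.0623. For 9 points, brute-force pairwise comparison is shown above. For large n, the divide-and-conquer algorithm (sort by x, recurse on halves, check the dividing strip) achieves O(n log n).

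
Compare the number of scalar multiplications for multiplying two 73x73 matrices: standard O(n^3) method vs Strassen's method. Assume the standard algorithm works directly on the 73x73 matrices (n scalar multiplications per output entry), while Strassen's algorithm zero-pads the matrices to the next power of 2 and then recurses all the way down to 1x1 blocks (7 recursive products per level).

Matrix multiplication for 73x73 matrices:

Strassen's algorithm requires power-of-2 dimensions. Pad 73x73 to 128x128 (next power of 2).

Standard algorithm: 73^3 = 389017 multiplications
Strassen's algorithm: 7^(log2(128)) = 7^7 = 823543 multiplications
Difference: 389017 - 823543 = -434526 (Strassen uses MORE here due to padding overhead — for small or just-over-power-of-2 n, padding can outweigh the per-level savings)

Standard: 389017 multiplications (73^3). Strassen: 823543 multiplications (7^7, after padding to 128x128). Strassen reduces 8 recursive multiplications to 7 at each level.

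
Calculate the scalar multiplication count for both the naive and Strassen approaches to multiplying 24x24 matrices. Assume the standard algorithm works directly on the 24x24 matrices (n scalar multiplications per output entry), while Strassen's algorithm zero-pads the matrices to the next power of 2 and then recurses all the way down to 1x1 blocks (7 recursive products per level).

Matrix multiplication for 24x24 matrices:

Strassen's algorithm requires power-of-2 dimensions. Pad 24x24 to 32x32 (next power of 2).

Standard algorithm: 24^3 = 13824 multiplications
Strassen's algorithm: 7^(log2(32)) = 7^5 = 16807 multiplications
Difference: 13824 - 16807 = -2983 (Strassen uses MORE here due to padding overhead — for small or just-over-power-of-2 n, padding can outweigh the per-level savings)

Standard: 13824 multiplications (24^3). Strassen: 16807 multiplications (7^5, after padding to 32x32). Strassen reduces 8 recursive multiplications to 7 at each level.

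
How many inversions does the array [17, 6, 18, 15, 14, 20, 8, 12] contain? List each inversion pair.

Finding inversions in [17, 6, 18, 15, 14, 20, 8, 12]:

(0, 1): arr[0]=17 > arr[1]=6
(0, 3): arr[0]=17 > arr[3]=15
(0, 4): arr[0]=17 > arr[4]=14
(0, 6): arr[0]=17 > arr[6]=8
(0, 7): arr[0]=17 > arr[7]=12
(2, 3): arr[2]=18 > arr[3]=15
(2, 4): arr[2]=18 > arr[4]=14
(2, 6): arr[2]=18 > arr[6]=8
(2, 7): arr[2]=18 > arr[7]=12
(3, 4): arr[3]=15 > arr[4]=14
(3, 6): arr[3]=15 > arr[6]=8
(3, 7): arr[3]=15 > arr[7]=12
(4, 6): arr[4]=14 > arr[6]=8
(4, 7): arr[4]=14 > arr[7]=12
(5, 6): arr[5]=20 > arr[6]=8
(5, 7): arr[5]=20 > arr[7]=12

Total inversions: 16

The array has 16 inversion(s): (0,1), (0,3), (0,4), (0,6), (0,7), (2,3), (2,4), (2,6), (2,7), (3,4), (3,6), (3,7), (4,6), (4,7), (5,6), (5,7). Each pair (i,j) satisfies i < j and arr[i] > arr[j].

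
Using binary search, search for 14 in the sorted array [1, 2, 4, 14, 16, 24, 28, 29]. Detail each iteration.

Binary search for 14 in [1, 2, 4, 14, 16, 24, 28, 29]:

lo=0, hi=7, mid=3, arr[mid]=14 -> Found target at index 3!

Binary search finds 14 at index 3 after 1 comparisons. The search repeatedly halves the search space by comparing with the middle element.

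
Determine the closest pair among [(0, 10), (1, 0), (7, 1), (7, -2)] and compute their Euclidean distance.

Computing all pairwise distances among 4 points:

d((0, 10), (1, 0)) = 10.0499
d((0, 10), (7, 1)) = 11.4018
d((0, 10), (7, -2)) = 13.8924
d((1, 0), (7, 1)) = 6.0828
d((1, 0), (7, -2)) = 6.3246
d((7, 1), (7, -2)) = 3.0 <-- minimum

Closest pair: (7, 1) and (7, -2) with distance 3.0

The closest pair is (7, 1) and (7, -2) with Euclidean distance 3.0. For 4 points, brute-force pairwise comparison is shown above. For large n, the divide-and-conquer algorithm (sort by x, recurse on halves, check the dividing strip) achieves O(n log n).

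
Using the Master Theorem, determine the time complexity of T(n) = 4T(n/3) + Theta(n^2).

Master Theorem for T(n) = 4T(n/3) + O(n^2):

a = 4, b = 3, c = 2
log_b(a) = log_3(4) = 1.2619

Case 3: c = 2 > log_3(4) = 1.2619
T(n) = O(n^2) = O(n^2)

For T(n) = 4T(n/3) + O(n^2): log_3(4) = 1.2619. This is Case 3 of the Master Theorem (c > log_b(a), work dominated by root), giving O(n^2).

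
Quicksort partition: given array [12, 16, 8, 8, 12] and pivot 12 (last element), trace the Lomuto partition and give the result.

Lomuto partition with pivot = 12:

Initial array: [12, 16, 8, 8, 12]

arr[0]=12 <= 12: swap with position 0, array becomes [12, 16, 8, 8, 12]
arr[1]=16 > 12: no swap
arr[2]=8 <= 12: swap with position 1, array becomes [12, 8, 16, 8, 12]
arr[3]=8 <= 12: swap with position 2, array becomes [12, 8, 8, 16, 12]

Place pivot at position 3: [12, 8, 8, 12, 16]
Pivot position: 3

After partitioning with pivot 12, the array becomes [12, 8, 8, 12, 16]. The pivot is placed at index 3. All elements to the left of the pivot are <= 12, and all elements to the right are > 12.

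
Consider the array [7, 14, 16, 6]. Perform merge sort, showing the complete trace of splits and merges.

Merge sort trace:

Split: [7, 14, 16, 6] -> [7, 14] and [16, 6]
  Split: [7, 14] -> [7] and [14]
  Merge: [7] + [14] -> [7, 14]
  Split: [16, 6] -> [16] and [6]
  Merge: [16] + [6] -> [6, 16]
Merge: [7, 14] + [6, 16] -> [6, 7, 14, 16]

Final sorted array: [6, 7, 14, 16]

The merge sort proceeds by recursively splitting the array and merging sorted halves.
After all merges, the sorted array is [6, 7, 14, 16].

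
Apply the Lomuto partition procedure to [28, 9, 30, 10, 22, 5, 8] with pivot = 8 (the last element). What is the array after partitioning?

Lomuto partition with pivot = 8:

Initial array: [28, 9, 30, 10, 22, 5, 8]

arr[0]=28 > 8: no swap
arr[1]=9 > 8: no swap
arr[2]=30 > 8: no swap
arr[3]=10 > 8: no swap
arr[4]=22 > 8: no swap
arr[5]=5 <= 8: swap with position 0, array becomes [5, 9, 30, 10, 22, 28, 8]

Place pivot at position 1: [5, 8, 30, 10, 22, 28, 9]
Pivot position: 1

After partitioning with pivot 8, the array becomes [5, 8, 30, 10, 22, 28, 9]. The pivot is placed at index 1. All elements to the left of the pivot are <= 8, and all elements to the right are > 8.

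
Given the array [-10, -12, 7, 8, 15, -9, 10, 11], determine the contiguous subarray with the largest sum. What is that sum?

Using Kadane's algorithm on [-10, -12, 7, 8, 15, -9, 10, 11]:

Scanning through the array:
Position 1 (value -12): max_ending_here = -12, max_so_far = -10
Position 2 (value 7): max_ending_here = 7, max_so_far = 7
Position 3 (value 8): max_ending_here = 15, max_so_far = 15
Position 4 (value 15): max_ending_here = 30, max_so_far = 30
Position 5 (value -9): max_ending_here = 21, max_so_far = 30
Position 6 (value 10): max_ending_here = 31, max_so_far = 31
Position 7 (value 11): max_ending_here = 42, max_so_far = 42

Maximum subarray: [7, 8, 15, -9, 10, 11]
Maximum sum: 42

The maximum subarray is [7, 8, 15, -9, 10, 11] with sum 42. This subarray runs from index 2 to index 7.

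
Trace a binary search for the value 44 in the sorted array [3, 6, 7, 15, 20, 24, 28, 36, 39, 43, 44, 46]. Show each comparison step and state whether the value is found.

Binary search for 44 in [3, 6, 7, 15, 20, 24, 28, 36, 39, 43, 44, 46]:

lo=0, hi=11, mid=5, arr[mid]=24 -> 24 < 44, search right half
lo=6, hi=11, mid=8, arr[mid]=39 -> 39 < 44, search right half
lo=9, hi=11, mid=10, arr[mid]=44 -> Found target at index 10!

Binary search finds 44 at index 10 after 3 comparisons. The search repeatedly halves the search space by comparing with the middle element.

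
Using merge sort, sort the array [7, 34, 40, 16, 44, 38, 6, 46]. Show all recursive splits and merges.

Merge sort trace:

Split: [7, 34, 40, 16, 44, 38, 6, 46] -> [7, 34, 40, 16] and [44, 38, 6, 46]
  Split: [7, 34, 40, 16] -> [7, 34] and [40, 16]
    Split: [7, 34] -> [7] and [34]
    Merge: [7] + [34] -> [7, 34]
    Split: [40, 16] -> [40] and [16]
    Merge: [40] + [16] -> [16, 40]
  Merge: [7, 34] + [16, 40] -> [7, 16, 34, 40]
  Split: [44, 38, 6, 46] -> [44, 38] and [6, 46]
    Split: [44, 38] -> [44] and [38]
    Merge: [44] + [38] -> [38, 44]
    Split: [6, 46] -> [6] and [46]
    Merge: [6] + [46] -> [6, 46]
  Merge: [38, 44] + [6, 46] -> [6, 38, 44, 46]
Merge: [7, 16, 34, 40] + [6, 38, 44, 46] -> [6, 7, 16, 34, 38, 40, 44, 46]

Final sorted array: [6, 7, 16, 34, 38, 40, 44, 46]

The merge sort proceeds by recursively splitting the array and merging sorted halves.
After all merges, the sorted array is [6, 7, 16, 34, 38, 40, 44, 46].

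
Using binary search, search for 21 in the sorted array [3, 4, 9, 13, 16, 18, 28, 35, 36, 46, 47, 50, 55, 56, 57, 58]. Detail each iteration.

Binary search for 21 in [3, 4, 9, 13, 16, 18, 28, 35, 36, 46, 47, 50, 55, 56, 57, 58]:

lo=0, hi=15, mid=7, arr[mid]=35 -> 35 > 21, search left half
lo=0, hi=6, mid=3, arr[mid]=13 -> 13 < 21, search right half
lo=4, hi=6, mid=5, arr[mid]=18 -> 18 < 21, search right half
lo=6, hi=6, mid=6, arr[mid]=28 -> 28 > 21, search left half
lo=6 > hi=5, target 21 not found

Binary search determines that 21 is not in the array after 4 comparisons. The search space was exhausted without finding the target.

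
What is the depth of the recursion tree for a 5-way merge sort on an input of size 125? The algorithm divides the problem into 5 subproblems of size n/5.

For divide and conquer with division factor 5:

Problem sizes at each level:
Level 0: 125
Level 1: 25
Level 2: 5
Level 3: 1

The root is level 0 and the size-1 base case is level 3 (the tree spans levels 0 through 3, i.e. 4 levels counting the root), so the depth is the number of divisions: log_5(125) = 3

The recursion tree depth is log_5(125) = 3. At each level, the problem size is divided by 5, so it takes 3 divisions to reduce to a base case of size 1. The algorithm makes 5 recursive calls at each level.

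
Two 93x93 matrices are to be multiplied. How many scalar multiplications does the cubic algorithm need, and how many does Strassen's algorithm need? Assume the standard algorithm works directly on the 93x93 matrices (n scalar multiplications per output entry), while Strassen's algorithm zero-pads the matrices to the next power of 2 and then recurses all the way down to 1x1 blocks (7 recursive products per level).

Matrix multiplication for 93x93 matrices:

Strassen's algorithm requires power-of-2 dimensions. Pad 93x93 to 128x128 (next power of 2).

Standard algorithm: 93^3 = 804357 multiplications
Strassen's algorithm: 7^(log2(128)) = 7^7 = 823543 multiplications
Difference: 804357 - 823543 = -19186 (Strassen uses MORE here due to padding overhead — for small or just-over-power-of-2 n, padding can outweigh the per-level savings)

Standard: 804357 multiplications (93^3). Strassen: 823543 multiplications (7^7, after padding to 128x128). Strassen reduces 8 recursive multiplications to 7 at each level.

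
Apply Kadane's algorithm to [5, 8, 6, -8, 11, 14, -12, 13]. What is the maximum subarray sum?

Using Kadane's algorithm on [5, 8, 6, -8, 11, 14, -12, 13]:

Scanning through the array:
Position 1 (value 8): max_ending_here = 13, max_so_far = 13
Position 2 (value 6): max_ending_here = 19, max_so_far = 19
Position 3 (value -8): max_ending_here = 11, max_so_far = 19
Position 4 (value 11): max_ending_here = 22, max_so_far = 22
Position 5 (value 14): max_ending_here = 36, max_so_far = 36
Position 6 (value -12): max_ending_here = 24, max_so_far = 36
Position 7 (value 13): max_ending_here = 37, max_so_far = 37

Maximum subarray: [5, 8, 6, -8, 11, 14, -12, 13]
Maximum sum: 37

The maximum subarray is [5, 8, 6, -8, 11, 14, -12, 13] with sum 37. This subarray runs from index 0 to index 7.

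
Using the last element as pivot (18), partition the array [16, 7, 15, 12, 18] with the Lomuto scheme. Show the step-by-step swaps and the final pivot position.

Lomuto partition with pivot = 18:

Initial array: [16, 7, 15, 12, 18]

arr[0]=16 <= 18: swap with position 0, array becomes [16, 7, 15, 12, 18]
arr[1]=7 <= 18: swap with position 1, array becomes [16, 7, 15, 12, 18]
arr[2]=15 <= 18: swap with position 2, array becomes [16, 7, 15, 12, 18]
arr[3]=12 <= 18: swap with position 3, array becomes [16, 7, 15, 12, 18]

Place pivot at position 4: [16, 7, 15, 12, 18]
Pivot position: 4

After partitioning with pivot 18, the array becomes [16, 7, 15, 12, 18]. The pivot is placed at index 4. All elements to the left of the pivot are <= 18, and all elements to the right are > 18.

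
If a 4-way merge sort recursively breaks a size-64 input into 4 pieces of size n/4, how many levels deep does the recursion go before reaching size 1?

For divide and conquer with division factor 4:

Problem sizes at each level:
Level 0: 64
Level 1: 16
Level 2: 4
Level 3: 1

The root is level 0 and the size-1 base case is level 3 (the tree spans levels 0 through 3, i.e. 4 levels counting the root), so the depth is the number of divisions: log_4(64) = 3

The recursion tree depth is log_4(64) = 3. At each level, the problem size is divided by 4, so it takes 3 divisions to reduce to a base case of size 1. The algorithm makes 4 recursive calls at each level.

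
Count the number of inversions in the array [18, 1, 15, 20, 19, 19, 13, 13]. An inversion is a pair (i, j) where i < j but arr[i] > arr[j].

Finding inversions in [18, 1, 15, 20, 19, 19, 13, 13]:

(0, 1): arr[0]=18 > arr[1]=1
(0, 2): arr[0]=18 > arr[2]=15
(0, 6): arr[0]=18 > arr[6]=13
(0, 7): arr[0]=18 > arr[7]=13
(2, 6): arr[2]=15 > arr[6]=13
(2, 7): arr[2]=15 > arr[7]=13
(3, 4): arr[3]=20 > arr[4]=19
(3, 5): arr[3]=20 > arr[5]=19
(3, 6): arr[3]=20 > arr[6]=13
(3, 7): arr[3]=20 > arr[7]=13
(4, 6): arr[4]=19 > arr[6]=13
(4, 7): arr[4]=19 > arr[7]=13
(5, 6): arr[5]=19 > arr[6]=13
(5, 7): arr[5]=19 > arr[7]=13

Total inversions: 14

The array has 14 inversion(s): (0,1), (0,2), (0,6), (0,7), (2,6), (2,7), (3,4), (3,5), (3,6), (3,7), (4,6), (4,7), (5,6), (5,7). Each pair (i,j) satisfies i < j and arr[i] > arr[j].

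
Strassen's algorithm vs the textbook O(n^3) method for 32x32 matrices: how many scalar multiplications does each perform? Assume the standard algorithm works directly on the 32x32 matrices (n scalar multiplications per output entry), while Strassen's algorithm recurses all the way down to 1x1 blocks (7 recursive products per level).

Matrix multiplication for 32x32 matrices:

Standard algorithm: 32^3 = 32768 multiplications
Strassen's algorithm: 7^(log2(32)) = 7^5 = 16807 multiplications
Savings: 32768 - 16807 = 15961 multiplications

Standard: 32768 multiplications (32^3). Strassen: 16807 multiplications (7^5). Strassen reduces 8 recursive multiplications to 7 at each level.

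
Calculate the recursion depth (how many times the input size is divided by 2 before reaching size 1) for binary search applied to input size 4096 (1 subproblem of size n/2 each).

For divide and conquer with division factor 2:

Problem sizes at each level:
Level 0: 4096
Level 1: 2048
Level 2: 1024
Level 3: 512
Level 4: 256
Level 5: 128
Level 6: 64
Level 7: 32
Level 8: 16
Level 9: 8
Level 10: 4
Level 11: 2
Level 12: 1

The root is level 0 and the size-1 base case is level 12 (the tree spans levels 0 through 12, i.e. 13 levels counting the root), so the depth is the number of divisions: log_2(4096) = 12

The recursion tree depth is log_2(4096) = 12. At each level, the problem size is divided by 2, so it takes 12 divisions to reduce to a base case of size 1. The algorithm makes 1 recursive call at each level.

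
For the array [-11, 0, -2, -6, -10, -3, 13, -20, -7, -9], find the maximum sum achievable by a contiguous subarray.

Using Kadane's algorithm on [-11, 0, -2, -6, -10, -3, 13, -20, -7, -9]:

Scanning through the array:
Position 1 (value 0): max_ending_here = 0, max_so_far = 0
Position 2 (value -2): max_ending_here = -2, max_so_far = 0
Position 3 (value -6): max_ending_here = -6, max_so_far = 0
Position 4 (value -10): max_ending_here = -10, max_so_far = 0
Position 5 (value -3): max_ending_here = -3, max_so_far = 0
Position 6 (value 13): max_ending_here = 13, max_so_far = 13
Position 7 (value -20): max_ending_here = -7, max_so_far = 13
Position 8 (value -7): max_ending_here = -7, max_so_far = 13
Position 9 (value -9): max_ending_here = -9, max_so_far = 13

Maximum subarray: [13]
Maximum sum: 13

The maximum subarray is [13] with sum 13. This subarray runs from index 6 to index 6.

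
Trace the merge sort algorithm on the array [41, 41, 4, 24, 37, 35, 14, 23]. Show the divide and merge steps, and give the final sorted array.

Merge sort trace:

Split: [41, 41, 4, 24, 37, 35, 14, 23] -> [41, 41, 4, 24] and [37, 35, 14, 23]
  Split: [41, 41, 4, 24] -> [41, 41] and [4, 24]
    Split: [41, 41] -> [41] and [41]
    Merge: [41] + [41] -> [41, 41]
    Split: [4, 24] -> [4] and [24]
    Merge: [4] + [24] -> [4, 24]
  Merge: [41, 41] + [4, 24] -> [4, 24, 41, 41]
  Split: [37, 35, 14, 23] -> [37, 35] and [14, 23]
    Split: [37, 35] -> [37] and [35]
    Merge: [37] + [35] -> [35, 37]
    Split: [14, 23] -> [14] and [23]
    Merge: [14] + [23] -> [14, 23]
  Merge: [35, 37] + [14, 23] -> [14, 23, 35, 37]
Merge: [4, 24, 41, 41] + [14, 23, 35, 37] -> [4, 14, 23, 24, 35, 37, 41, 41]

Final sorted array: [4, 14, 23, 24, 35, 37, 41, 41]

The merge sort proceeds by recursively splitting the array and merging sorted halves.
After all merges, the sorted array is [4, 14, 23, 24, 35, 37, 41, 41].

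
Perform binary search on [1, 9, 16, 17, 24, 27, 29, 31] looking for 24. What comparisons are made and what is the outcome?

Binary search for 24 in [1, 9, 16, 17, 24, 27, 29, 31]:

lo=0, hi=7, mid=3, arr[mid]=17 -> 17 < 24, search right half
lo=4, hi=7, mid=5, arr[mid]=27 -> 27 > 24, search left half
lo=4, hi=4, mid=4, arr[mid]=24 -> Found target at index 4!

Binary search finds 24 at index 4 after 3 comparisons. The search repeatedly halves the search space by comparing with the middle element.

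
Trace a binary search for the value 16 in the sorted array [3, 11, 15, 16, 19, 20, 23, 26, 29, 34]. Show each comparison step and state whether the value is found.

Binary search for 16 in [3, 11, 15, 16, 19, 20, 23, 26, 29, 34]:

lo=0, hi=9, mid=4, arr[mid]=19 -> 19 > 16, search left half
lo=0, hi=3, mid=1, arr[mid]=11 -> 11 < 16, search right half
lo=2, hi=3, mid=2, arr[mid]=15 -> 15 < 16, search right half
lo=3, hi=3, mid=3, arr[mid]=16 -> Found target at index 3!

Binary search finds 16 at index 3 after 4 comparisons. The search repeatedly halves the search space by comparing with the middle element.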